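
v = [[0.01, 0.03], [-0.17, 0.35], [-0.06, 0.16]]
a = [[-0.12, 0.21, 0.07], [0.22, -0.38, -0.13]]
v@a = [[0.01, -0.01, -0.00], [0.1, -0.17, -0.06], [0.04, -0.07, -0.02]]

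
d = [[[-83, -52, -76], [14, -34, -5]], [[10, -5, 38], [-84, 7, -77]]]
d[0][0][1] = -52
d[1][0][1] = -5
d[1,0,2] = 38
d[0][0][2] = -76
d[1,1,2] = -77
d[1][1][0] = -84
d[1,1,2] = -77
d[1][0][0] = 10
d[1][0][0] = 10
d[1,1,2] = -77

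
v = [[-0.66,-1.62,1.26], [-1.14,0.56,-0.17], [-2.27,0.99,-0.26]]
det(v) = 0.020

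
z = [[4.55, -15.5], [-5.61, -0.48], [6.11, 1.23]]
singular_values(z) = [16.22, 8.28]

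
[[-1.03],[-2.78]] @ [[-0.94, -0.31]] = [[0.97, 0.32], [2.61, 0.86]]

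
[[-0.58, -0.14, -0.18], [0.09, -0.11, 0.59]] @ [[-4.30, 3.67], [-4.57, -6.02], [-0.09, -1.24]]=[[3.15, -1.06], [0.06, 0.26]]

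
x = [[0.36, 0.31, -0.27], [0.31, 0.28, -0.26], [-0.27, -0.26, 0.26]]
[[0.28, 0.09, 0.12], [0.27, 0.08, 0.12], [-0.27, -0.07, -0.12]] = x@ [[-0.27,  0.51,  -0.0], [0.35,  -0.58,  0.02], [-0.98,  -0.32,  -0.43]]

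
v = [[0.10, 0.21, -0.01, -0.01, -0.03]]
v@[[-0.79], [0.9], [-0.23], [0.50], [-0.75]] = [[0.13]]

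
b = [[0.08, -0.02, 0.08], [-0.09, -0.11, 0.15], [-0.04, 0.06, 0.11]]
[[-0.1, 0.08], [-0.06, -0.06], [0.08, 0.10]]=b @ [[-0.85,0.61], [1.03,0.88], [-0.17,0.63]]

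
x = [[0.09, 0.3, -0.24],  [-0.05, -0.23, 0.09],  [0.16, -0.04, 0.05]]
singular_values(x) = [0.46, 0.17, 0.06]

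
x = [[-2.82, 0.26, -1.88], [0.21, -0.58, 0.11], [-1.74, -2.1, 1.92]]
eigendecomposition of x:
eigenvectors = [[0.96, -0.33, -0.31], [-0.08, 0.01, 0.82], [0.28, 0.94, 0.48]]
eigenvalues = [-3.39, 2.51, -0.59]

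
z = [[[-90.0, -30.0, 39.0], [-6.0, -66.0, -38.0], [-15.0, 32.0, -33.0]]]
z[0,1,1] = -66.0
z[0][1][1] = -66.0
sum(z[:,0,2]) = 39.0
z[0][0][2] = 39.0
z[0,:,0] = [-90.0, -6.0, -15.0]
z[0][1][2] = -38.0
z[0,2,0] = -15.0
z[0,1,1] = -66.0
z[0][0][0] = -90.0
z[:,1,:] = [[-6.0, -66.0, -38.0]]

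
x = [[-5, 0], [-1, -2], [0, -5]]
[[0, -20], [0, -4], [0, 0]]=x@[[0, 4], [0, 0]]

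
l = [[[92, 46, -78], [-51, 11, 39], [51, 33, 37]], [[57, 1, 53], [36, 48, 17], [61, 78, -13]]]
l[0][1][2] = 39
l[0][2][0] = 51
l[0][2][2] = 37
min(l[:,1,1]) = 11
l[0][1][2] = 39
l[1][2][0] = 61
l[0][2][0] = 51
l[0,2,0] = 51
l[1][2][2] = -13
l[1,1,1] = 48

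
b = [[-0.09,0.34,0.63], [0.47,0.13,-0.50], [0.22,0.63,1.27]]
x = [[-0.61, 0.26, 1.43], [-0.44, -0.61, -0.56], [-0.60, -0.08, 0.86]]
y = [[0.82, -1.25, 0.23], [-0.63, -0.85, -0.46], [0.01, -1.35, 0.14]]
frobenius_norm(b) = 1.75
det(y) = -0.51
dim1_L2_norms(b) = [0.72, 0.7, 1.43]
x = y @ b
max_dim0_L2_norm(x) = 1.76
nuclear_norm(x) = 2.84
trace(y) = 0.11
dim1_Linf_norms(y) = [1.25, 0.85, 1.35]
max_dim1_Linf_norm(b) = 1.27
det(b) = -0.12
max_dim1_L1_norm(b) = 2.12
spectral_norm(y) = 2.05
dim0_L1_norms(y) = [1.46, 3.45, 0.83]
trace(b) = 1.31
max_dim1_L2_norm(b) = 1.43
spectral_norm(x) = 1.92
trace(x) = -0.36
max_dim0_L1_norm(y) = 3.45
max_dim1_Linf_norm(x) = 1.43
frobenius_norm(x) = 2.11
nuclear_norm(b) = 2.36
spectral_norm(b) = 1.64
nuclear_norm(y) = 3.38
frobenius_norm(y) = 2.34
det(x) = 0.06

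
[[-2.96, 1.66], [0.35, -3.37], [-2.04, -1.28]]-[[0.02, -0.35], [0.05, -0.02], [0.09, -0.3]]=[[-2.98, 2.01], [0.30, -3.35], [-2.13, -0.98]]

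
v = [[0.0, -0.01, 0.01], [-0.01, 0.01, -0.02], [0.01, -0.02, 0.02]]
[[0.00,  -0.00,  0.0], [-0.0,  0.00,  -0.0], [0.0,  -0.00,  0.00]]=v @[[0.09, -0.01, 0.02], [-0.14, -0.00, 0.03], [0.05, -0.02, 0.05]]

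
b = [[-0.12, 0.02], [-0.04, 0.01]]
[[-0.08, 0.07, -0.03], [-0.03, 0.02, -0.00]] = b @ [[0.51, -0.73, 0.65],[-1.12, -0.93, 2.18]]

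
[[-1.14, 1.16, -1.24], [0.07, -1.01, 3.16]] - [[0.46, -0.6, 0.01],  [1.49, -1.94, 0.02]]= [[-1.6, 1.76, -1.25], [-1.42, 0.93, 3.14]]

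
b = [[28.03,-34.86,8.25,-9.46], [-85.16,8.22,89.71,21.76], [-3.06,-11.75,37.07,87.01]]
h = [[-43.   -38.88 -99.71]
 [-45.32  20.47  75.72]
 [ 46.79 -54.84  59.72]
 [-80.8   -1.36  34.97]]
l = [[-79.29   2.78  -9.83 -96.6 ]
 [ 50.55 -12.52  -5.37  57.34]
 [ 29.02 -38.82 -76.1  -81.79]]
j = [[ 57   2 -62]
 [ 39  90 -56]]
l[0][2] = -9.83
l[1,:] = [50.55, -12.52, -5.37, 57.34]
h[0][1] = -38.88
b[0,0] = 28.03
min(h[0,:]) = -99.71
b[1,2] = 89.71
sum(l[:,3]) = -121.05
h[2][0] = 46.79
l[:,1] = [2.78, -12.52, -38.82]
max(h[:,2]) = 75.72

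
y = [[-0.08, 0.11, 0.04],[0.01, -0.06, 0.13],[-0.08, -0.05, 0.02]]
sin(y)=[[-0.08,0.11,0.04], [0.01,-0.06,0.13], [-0.08,-0.05,0.02]]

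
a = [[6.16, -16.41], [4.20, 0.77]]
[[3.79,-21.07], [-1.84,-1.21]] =a @[[-0.37, -0.49], [-0.37, 1.10]]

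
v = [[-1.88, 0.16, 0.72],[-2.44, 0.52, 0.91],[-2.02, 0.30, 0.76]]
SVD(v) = [[-0.51, 0.74, -0.45],[-0.67, -0.66, -0.34],[-0.55, 0.13, 0.83]] @ diag([3.980159977772327, 0.19188267701794623, 0.0027549228315636325]) @ [[0.93, -0.15, -0.35], [-0.11, -0.99, 0.12], [-0.36, -0.07, -0.93]]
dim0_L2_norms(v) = [3.68, 0.62, 1.39]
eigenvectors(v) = [[0.58, -0.2, 0.36], [0.59, -0.86, 0.08], [0.56, -0.46, 0.93]]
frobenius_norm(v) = 3.98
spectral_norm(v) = 3.98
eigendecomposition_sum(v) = [[-1.72,0.05,0.67], [-1.74,0.05,0.68], [-1.65,0.05,0.64]] + [[-0.17, 0.11, 0.06], [-0.7, 0.47, 0.23], [-0.37, 0.25, 0.13]] + [[0.0,0.00,-0.00], [0.0,0.00,-0.00], [0.0,0.0,-0.01]]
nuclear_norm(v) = 4.17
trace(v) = -0.60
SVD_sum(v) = [[-1.86, 0.30, 0.70], [-2.45, 0.39, 0.92], [-2.02, 0.32, 0.76]] + [[-0.02,-0.14,0.02], [0.01,0.13,-0.02], [-0.00,-0.02,0.00]] + [[0.00, 0.00, 0.00], [0.0, 0.0, 0.0], [-0.0, -0.00, -0.0]]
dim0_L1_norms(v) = [6.34, 0.98, 2.39]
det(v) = 0.00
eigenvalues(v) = [-1.03, 0.43, -0.0]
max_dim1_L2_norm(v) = 2.66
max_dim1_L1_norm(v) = 3.87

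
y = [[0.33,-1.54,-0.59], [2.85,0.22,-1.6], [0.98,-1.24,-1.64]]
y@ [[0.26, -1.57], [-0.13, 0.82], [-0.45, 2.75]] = [[0.55, -3.40], [1.43, -8.69], [1.15, -7.07]]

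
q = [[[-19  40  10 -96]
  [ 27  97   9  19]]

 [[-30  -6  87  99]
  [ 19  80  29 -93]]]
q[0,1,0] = 27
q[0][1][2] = 9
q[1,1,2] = 29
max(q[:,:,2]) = 87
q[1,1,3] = -93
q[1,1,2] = 29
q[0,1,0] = 27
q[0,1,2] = 9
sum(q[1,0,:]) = 150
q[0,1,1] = 97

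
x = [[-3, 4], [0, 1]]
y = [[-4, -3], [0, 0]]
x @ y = [[12, 9], [0, 0]]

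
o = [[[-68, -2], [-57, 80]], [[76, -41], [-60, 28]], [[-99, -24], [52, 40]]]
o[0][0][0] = -68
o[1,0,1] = -41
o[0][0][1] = -2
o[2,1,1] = 40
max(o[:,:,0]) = 76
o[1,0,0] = 76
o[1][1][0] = -60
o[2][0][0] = -99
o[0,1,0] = -57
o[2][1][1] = 40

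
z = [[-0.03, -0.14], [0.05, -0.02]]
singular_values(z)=[0.14, 0.05]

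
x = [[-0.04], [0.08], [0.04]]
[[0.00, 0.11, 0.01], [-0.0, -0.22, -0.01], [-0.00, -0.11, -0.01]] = x@[[-0.01, -2.79, -0.17]]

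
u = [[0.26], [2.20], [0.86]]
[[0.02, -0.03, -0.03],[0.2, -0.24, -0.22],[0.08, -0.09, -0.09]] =u@[[0.09, -0.11, -0.1]]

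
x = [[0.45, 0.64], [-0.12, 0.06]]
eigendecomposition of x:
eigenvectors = [[(0.92+0j), (0.92-0j)],[-0.28+0.28j, -0.28-0.28j]]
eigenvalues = [(0.26+0.2j), (0.26-0.2j)]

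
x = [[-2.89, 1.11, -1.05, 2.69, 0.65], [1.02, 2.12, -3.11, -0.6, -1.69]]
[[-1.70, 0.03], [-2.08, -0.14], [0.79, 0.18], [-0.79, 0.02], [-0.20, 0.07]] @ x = [[4.94, -1.82, 1.69, -4.59, -1.16], [5.87, -2.61, 2.62, -5.51, -1.12], [-2.10, 1.26, -1.39, 2.02, 0.21], [2.3, -0.83, 0.77, -2.14, -0.55], [0.65, -0.07, -0.01, -0.58, -0.25]]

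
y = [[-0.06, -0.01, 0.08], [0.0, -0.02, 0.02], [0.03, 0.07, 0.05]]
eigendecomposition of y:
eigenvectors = [[-0.48, -0.96, 0.77], [-0.17, -0.08, -0.59], [-0.86, 0.26, 0.23]]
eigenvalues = [0.08, -0.08, -0.03]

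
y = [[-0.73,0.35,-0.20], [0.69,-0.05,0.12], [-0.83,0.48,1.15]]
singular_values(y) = [1.61, 0.89, 0.2]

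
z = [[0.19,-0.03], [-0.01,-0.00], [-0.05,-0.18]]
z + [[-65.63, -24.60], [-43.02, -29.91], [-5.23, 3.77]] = [[-65.44, -24.63], [-43.03, -29.91], [-5.28, 3.59]]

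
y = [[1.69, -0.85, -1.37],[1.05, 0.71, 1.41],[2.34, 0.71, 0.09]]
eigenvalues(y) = [(1.5+1.95j), (1.5-1.95j), (-0.51+0j)]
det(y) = -3.05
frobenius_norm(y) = 3.88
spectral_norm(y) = 3.09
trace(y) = 2.49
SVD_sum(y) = [[1.67, 0.17, -0.11], [1.01, 0.11, -0.07], [2.37, 0.25, -0.16]] + [[-0.0, -0.86, -1.36], [0.0, 0.84, 1.33], [0.00, 0.25, 0.39]] + [[0.02,-0.17,0.11], [0.03,-0.23,0.15], [-0.03,0.22,-0.14]]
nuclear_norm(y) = 5.82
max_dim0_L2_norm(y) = 3.07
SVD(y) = [[-0.54, 0.70, -0.46],[-0.33, -0.69, -0.65],[-0.77, -0.20, 0.60]] @ diag([3.0948579533542606, 2.2968143855193204, 0.42953221885137405]) @ [[-0.99, -0.10, 0.07],  [-0.0, -0.53, -0.85],  [-0.12, 0.84, -0.53]]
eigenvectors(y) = [[(-0.61+0j), (-0.61-0j), (0.08+0j)],[(0.17+0.53j), 0.17-0.53j, (-0.78+0j)],[(-0.19+0.53j), (-0.19-0.53j), 0.62+0.00j]]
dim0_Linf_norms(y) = [2.34, 0.85, 1.41]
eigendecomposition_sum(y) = [[0.84+0.96j,(-0.44+0.43j),(-0.67+0.42j)], [0.61-1.00j,(0.5+0.27j),(0.56+0.47j)], [1.10-0.43j,0.24+0.52j,(0.16+0.72j)]] + [[0.84-0.96j, -0.44-0.43j, -0.67-0.42j], [0.61+1.00j, (0.5-0.27j), (0.56-0.47j)], [1.10+0.43j, (0.24-0.52j), (0.16-0.72j)]] + [[0.02+0.00j,  0.03-0.00j,  (-0.03-0j)], [(-0.17-0j),  -0.29+0.00j,  (0.29+0j)], [0.14+0.00j,  0.23-0.00j,  (-0.23-0j)]]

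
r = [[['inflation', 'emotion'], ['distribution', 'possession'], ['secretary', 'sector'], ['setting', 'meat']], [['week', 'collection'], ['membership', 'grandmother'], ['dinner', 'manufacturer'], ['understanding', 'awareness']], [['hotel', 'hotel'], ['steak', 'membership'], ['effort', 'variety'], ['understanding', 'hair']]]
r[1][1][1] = 'grandmother'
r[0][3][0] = 'setting'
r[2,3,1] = 'hair'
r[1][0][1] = 'collection'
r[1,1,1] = 'grandmother'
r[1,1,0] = 'membership'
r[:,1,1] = ['possession', 'grandmother', 'membership']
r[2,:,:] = [['hotel', 'hotel'], ['steak', 'membership'], ['effort', 'variety'], ['understanding', 'hair']]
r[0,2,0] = 'secretary'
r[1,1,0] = 'membership'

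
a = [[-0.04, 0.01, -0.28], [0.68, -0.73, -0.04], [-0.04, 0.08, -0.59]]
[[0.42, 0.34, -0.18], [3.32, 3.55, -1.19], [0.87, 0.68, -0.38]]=a @ [[2.49, 2.43, -0.96], [-2.12, -2.51, 0.69], [-1.93, -1.65, 0.81]]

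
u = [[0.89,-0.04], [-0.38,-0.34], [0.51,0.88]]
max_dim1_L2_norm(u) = 1.02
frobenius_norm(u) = 1.45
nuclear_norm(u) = 1.96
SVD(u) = [[-0.54, -0.82], [0.4, -0.06], [-0.74, 0.57]] @ diag([1.2678842898606473, 0.6933032724028945]) @ [[-0.80, -0.6], [-0.60, 0.80]]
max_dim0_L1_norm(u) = 1.78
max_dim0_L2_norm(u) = 1.09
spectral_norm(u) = 1.27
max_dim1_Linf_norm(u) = 0.89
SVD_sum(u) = [[0.55,  0.41], [-0.41,  -0.31], [0.75,  0.57]] + [[0.34,  -0.45], [0.03,  -0.03], [-0.24,  0.31]]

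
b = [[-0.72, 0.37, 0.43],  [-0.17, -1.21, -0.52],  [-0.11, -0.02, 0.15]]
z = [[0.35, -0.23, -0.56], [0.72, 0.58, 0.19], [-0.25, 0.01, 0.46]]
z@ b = [[-0.15, 0.42, 0.19],[-0.64, -0.44, 0.04],[0.13, -0.11, -0.04]]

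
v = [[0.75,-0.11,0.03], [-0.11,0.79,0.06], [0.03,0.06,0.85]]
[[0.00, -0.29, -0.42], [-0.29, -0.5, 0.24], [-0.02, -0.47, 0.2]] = v@[[-0.05,-0.47,-0.54], [-0.37,-0.66,0.21], [0.0,-0.49,0.24]]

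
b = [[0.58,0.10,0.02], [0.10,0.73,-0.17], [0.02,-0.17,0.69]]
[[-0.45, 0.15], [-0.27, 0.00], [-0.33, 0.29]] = b@ [[-0.68, 0.24], [-0.4, 0.07], [-0.55, 0.43]]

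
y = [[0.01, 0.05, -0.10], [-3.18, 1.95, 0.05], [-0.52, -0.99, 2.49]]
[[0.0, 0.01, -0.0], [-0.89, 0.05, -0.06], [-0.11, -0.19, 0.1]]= y @ [[0.30, 0.02, 0.05], [0.03, 0.06, 0.05], [0.03, -0.05, 0.07]]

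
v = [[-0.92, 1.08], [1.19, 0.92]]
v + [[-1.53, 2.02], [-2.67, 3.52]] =[[-2.45, 3.10], [-1.48, 4.44]]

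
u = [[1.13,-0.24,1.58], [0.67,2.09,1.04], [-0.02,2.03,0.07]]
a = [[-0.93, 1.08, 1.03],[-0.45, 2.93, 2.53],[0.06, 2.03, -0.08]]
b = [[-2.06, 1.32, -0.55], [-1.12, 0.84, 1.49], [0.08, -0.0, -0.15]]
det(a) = 4.00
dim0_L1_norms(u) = [1.82, 4.36, 2.69]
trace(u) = 3.29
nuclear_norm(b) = 4.45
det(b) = 0.23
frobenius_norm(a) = 4.73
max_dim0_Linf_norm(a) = 2.93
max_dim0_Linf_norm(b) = 2.06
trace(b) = -1.37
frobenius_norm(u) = 3.72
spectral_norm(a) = 4.48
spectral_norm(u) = 3.11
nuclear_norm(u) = 5.16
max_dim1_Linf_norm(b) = 2.06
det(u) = 0.01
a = b + u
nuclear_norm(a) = 6.51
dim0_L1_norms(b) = [3.26, 2.16, 2.19]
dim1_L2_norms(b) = [2.51, 2.04, 0.17]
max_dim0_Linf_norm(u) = 2.09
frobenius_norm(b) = 3.24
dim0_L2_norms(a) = [1.03, 3.72, 2.73]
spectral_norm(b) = 2.84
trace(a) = 1.92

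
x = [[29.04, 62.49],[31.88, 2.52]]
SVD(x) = [[-0.97, -0.26], [-0.26, 0.97]] @ diag([70.99575240838602, 27.029791711501428]) @ [[-0.51, -0.86], [0.86, -0.51]]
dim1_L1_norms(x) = [91.53, 34.4]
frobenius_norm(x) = 75.97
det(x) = -1919.00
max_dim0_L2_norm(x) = 62.54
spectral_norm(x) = 71.00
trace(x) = 31.56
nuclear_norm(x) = 98.03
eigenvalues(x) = [62.34, -30.78]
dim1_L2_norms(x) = [68.91, 31.98]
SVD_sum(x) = [[35.09, 58.89], [9.46, 15.88]] + [[-6.05, 3.60], [22.42, -13.36]]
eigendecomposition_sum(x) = [[40.05, 41.83], [21.34, 22.29]] + [[-11.01, 20.66], [10.54, -19.77]]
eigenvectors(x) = [[0.88, -0.72],[0.47, 0.69]]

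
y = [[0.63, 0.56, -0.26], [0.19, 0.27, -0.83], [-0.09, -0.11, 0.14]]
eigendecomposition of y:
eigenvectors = [[-0.89,-0.77,-0.58], [-0.44,0.63,0.79], [0.16,-0.08,0.18]]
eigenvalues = [0.95, 0.14, -0.06]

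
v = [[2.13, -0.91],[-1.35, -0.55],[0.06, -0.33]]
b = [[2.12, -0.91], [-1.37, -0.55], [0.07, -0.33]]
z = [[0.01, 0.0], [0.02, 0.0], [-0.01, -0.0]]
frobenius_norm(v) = 2.76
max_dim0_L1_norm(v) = 3.54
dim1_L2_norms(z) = [0.01, 0.02, 0.01]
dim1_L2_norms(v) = [2.32, 1.46, 0.34]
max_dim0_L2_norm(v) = 2.52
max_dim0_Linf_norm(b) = 2.12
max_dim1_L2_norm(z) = 0.02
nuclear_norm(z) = 0.02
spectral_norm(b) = 2.58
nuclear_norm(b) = 3.56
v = z + b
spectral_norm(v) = 2.58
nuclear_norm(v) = 3.56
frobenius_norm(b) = 2.76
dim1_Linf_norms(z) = [0.01, 0.02, 0.01]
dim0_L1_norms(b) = [3.56, 1.79]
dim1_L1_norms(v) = [3.04, 1.9, 0.39]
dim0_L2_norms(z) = [0.02, 0.0]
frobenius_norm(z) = 0.02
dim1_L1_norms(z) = [0.01, 0.02, 0.01]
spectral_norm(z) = 0.02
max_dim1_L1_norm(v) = 3.04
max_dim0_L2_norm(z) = 0.02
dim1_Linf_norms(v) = [2.13, 1.35, 0.33]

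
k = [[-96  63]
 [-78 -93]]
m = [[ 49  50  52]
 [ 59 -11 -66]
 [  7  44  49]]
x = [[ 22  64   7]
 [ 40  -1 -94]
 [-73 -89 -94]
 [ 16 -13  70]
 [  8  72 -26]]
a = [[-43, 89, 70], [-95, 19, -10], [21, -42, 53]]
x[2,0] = -73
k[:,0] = [-96, -78]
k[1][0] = -78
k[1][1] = -93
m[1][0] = 59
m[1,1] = -11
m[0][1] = 50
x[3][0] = 16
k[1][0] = -78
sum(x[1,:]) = -55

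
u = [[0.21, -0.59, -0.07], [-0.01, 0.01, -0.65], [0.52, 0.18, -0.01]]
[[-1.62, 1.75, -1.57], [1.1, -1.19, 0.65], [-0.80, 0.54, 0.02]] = u @ [[-2.3, 1.94, -0.84],[2.12, -2.49, 2.48],[-1.62, 1.76, -0.95]]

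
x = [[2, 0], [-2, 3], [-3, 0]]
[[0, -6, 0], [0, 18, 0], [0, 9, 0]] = x@ [[0, -3, 0], [0, 4, 0]]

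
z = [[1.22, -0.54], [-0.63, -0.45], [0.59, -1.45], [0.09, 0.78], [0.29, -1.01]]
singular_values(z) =[2.24, 1.24]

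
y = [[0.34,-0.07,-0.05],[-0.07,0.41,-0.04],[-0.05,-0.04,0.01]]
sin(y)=[[0.33, -0.07, -0.05], [-0.07, 0.40, -0.04], [-0.05, -0.04, 0.01]]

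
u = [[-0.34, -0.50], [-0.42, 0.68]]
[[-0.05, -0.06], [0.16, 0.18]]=u @ [[-0.10, -0.11], [0.17, 0.19]]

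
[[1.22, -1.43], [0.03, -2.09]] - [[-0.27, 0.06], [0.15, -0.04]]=[[1.49, -1.49], [-0.12, -2.05]]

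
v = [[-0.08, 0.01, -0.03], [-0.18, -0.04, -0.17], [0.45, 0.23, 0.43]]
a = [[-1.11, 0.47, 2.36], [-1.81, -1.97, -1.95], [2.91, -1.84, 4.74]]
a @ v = [[1.07, 0.51, 0.97],  [-0.38, -0.39, -0.45],  [2.23, 1.19, 2.26]]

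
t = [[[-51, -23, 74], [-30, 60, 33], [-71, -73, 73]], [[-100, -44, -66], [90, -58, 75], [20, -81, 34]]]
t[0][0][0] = -51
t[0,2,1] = -73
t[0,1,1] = 60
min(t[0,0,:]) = -51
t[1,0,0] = -100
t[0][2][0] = -71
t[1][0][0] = -100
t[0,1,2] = 33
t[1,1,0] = 90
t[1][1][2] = 75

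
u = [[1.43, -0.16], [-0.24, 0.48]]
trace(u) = 1.91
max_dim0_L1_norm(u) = 1.67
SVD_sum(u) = [[1.41,  -0.25], [-0.32,  0.06]] + [[0.02,0.09], [0.08,0.42]]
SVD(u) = [[-0.98, 0.22], [0.22, 0.98]] @ diag([1.4712255324586034, 0.4404491260541884]) @ [[-0.98, 0.18], [0.18, 0.98]]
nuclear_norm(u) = 1.91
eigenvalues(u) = [1.47, 0.44]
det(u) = 0.65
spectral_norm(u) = 1.47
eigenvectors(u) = [[0.97, 0.16], [-0.24, 0.99]]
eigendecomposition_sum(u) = [[1.41, -0.23],[-0.34, 0.06]] + [[0.02, 0.07], [0.10, 0.42]]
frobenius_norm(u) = 1.54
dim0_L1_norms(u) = [1.67, 0.64]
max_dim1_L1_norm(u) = 1.59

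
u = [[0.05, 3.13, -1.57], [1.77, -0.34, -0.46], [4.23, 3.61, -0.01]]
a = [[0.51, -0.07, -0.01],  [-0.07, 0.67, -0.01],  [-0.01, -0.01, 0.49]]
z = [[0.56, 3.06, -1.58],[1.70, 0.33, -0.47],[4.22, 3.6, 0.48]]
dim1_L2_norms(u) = [3.5, 1.86, 5.56]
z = u + a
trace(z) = 1.37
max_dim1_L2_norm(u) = 5.56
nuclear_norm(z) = 9.71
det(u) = -18.24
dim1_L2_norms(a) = [0.51, 0.67, 0.49]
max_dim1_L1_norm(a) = 0.75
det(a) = 0.16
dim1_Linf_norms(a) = [0.51, 0.67, 0.49]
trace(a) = 1.67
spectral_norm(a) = 0.70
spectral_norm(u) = 6.11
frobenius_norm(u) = 6.83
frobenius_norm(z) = 6.81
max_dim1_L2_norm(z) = 5.57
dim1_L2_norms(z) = [3.49, 1.79, 5.57]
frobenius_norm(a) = 0.98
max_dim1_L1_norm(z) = 8.3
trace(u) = -0.30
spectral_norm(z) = 6.27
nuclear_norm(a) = 1.67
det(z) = -15.00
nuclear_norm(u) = 10.02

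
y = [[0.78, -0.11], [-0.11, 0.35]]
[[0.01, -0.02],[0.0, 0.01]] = y@[[0.01, -0.03], [0.01, 0.01]]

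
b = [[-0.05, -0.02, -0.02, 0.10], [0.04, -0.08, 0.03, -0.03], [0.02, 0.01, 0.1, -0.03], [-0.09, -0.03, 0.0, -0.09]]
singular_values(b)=[0.15, 0.12, 0.08, 0.07]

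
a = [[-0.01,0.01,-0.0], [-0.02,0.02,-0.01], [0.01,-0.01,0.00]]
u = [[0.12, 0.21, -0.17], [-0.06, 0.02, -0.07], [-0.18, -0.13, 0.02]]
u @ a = [[-0.01, 0.01, -0.00], [-0.00, 0.00, -0.00], [0.0, -0.00, 0.00]]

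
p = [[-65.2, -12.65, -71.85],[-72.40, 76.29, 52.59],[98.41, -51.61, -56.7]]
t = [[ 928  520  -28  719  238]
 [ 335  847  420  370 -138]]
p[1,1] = 76.29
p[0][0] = -65.2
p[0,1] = -12.65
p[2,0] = 98.41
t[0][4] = 238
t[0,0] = 928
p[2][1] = -51.61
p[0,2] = -71.85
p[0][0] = -65.2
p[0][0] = -65.2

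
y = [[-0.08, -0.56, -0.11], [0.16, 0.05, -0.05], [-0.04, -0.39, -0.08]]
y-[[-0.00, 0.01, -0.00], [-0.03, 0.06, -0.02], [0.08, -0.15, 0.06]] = [[-0.08, -0.57, -0.11], [0.19, -0.01, -0.03], [-0.12, -0.24, -0.14]]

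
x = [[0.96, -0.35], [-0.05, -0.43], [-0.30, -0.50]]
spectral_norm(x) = 1.03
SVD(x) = [[-0.99, -0.05], [-0.08, -0.60], [0.13, -0.8]] @ diag([1.0330450151532382, 0.7101535021860031]) @ [[-0.95, 0.31], [0.31, 0.95]]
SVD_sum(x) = [[0.97, -0.31],[0.08, -0.03],[-0.13, 0.04]] + [[-0.01,  -0.04], [-0.13,  -0.40], [-0.17,  -0.54]]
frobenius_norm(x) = 1.25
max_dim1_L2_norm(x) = 1.02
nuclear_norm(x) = 1.74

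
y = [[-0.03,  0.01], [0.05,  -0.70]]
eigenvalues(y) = [-0.03, -0.7]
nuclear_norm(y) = 0.73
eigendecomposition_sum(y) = [[-0.03, -0.0], [-0.0, -0.0]] + [[-0.00, 0.01], [0.05, -0.70]]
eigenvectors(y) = [[1.0,-0.01],[0.07,1.00]]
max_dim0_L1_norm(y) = 0.71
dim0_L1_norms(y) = [0.08, 0.71]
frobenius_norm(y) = 0.70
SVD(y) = [[-0.02, 1.00], [1.0, 0.02]] @ diag([0.7018881357055275, 0.02920693335184202]) @ [[0.07,-1.0], [-1.00,-0.07]]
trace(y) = -0.73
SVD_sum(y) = [[-0.00, 0.01], [0.05, -0.70]] + [[-0.03,-0.0], [-0.0,-0.0]]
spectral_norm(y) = 0.70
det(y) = 0.02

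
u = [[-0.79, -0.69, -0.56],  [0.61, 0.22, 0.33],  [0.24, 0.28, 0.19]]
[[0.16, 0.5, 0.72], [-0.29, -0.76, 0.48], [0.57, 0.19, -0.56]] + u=[[-0.63, -0.19, 0.16], [0.32, -0.54, 0.81], [0.81, 0.47, -0.37]]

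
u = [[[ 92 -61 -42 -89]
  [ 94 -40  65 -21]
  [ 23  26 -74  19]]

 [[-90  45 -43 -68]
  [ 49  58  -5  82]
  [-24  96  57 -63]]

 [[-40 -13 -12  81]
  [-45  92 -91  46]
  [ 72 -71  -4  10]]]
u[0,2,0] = 23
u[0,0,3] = -89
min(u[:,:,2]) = -91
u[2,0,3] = 81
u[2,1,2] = -91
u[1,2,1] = 96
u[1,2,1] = 96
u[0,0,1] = -61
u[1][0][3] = -68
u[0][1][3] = -21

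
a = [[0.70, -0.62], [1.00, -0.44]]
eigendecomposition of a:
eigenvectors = [[0.45+0.43j, 0.45-0.43j], [(0.79+0j), (0.79-0j)]]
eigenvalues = [(0.13+0.54j), (0.13-0.54j)]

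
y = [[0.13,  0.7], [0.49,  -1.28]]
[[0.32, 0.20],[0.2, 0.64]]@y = [[0.14, -0.03], [0.34, -0.68]]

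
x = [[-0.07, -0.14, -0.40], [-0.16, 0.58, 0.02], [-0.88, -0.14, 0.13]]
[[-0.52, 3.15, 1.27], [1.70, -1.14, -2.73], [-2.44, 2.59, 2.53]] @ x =[[-1.59, 1.72, 0.44], [2.47, -0.52, -1.06], [-2.47, 1.49, 1.36]]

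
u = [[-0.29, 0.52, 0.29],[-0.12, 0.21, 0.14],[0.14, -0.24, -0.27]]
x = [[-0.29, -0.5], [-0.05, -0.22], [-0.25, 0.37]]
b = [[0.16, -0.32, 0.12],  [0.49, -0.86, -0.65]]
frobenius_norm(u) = 0.82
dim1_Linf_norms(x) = [0.5, 0.22, 0.37]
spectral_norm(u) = 0.81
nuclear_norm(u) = 0.92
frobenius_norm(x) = 0.76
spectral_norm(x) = 0.67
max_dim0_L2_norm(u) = 0.61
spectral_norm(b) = 1.21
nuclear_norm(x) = 1.04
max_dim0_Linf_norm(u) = 0.52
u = x @ b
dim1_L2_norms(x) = [0.58, 0.23, 0.45]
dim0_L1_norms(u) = [0.55, 0.97, 0.7]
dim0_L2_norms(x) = [0.39, 0.66]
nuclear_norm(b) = 1.50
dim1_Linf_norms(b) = [0.32, 0.86]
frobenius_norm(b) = 1.24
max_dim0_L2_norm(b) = 0.92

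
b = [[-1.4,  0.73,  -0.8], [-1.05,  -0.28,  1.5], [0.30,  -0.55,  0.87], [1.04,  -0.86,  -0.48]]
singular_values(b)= [2.27, 2.08, 0.54]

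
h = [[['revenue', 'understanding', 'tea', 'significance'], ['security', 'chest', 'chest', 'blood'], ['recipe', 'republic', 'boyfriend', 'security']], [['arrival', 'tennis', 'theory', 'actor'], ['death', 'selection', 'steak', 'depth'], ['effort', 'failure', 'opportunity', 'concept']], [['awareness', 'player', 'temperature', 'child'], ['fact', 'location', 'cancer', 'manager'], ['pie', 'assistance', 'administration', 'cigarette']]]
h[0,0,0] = 'revenue'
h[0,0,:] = ['revenue', 'understanding', 'tea', 'significance']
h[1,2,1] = 'failure'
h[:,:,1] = [['understanding', 'chest', 'republic'], ['tennis', 'selection', 'failure'], ['player', 'location', 'assistance']]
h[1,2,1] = 'failure'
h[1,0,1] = 'tennis'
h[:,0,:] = [['revenue', 'understanding', 'tea', 'significance'], ['arrival', 'tennis', 'theory', 'actor'], ['awareness', 'player', 'temperature', 'child']]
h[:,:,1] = [['understanding', 'chest', 'republic'], ['tennis', 'selection', 'failure'], ['player', 'location', 'assistance']]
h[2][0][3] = 'child'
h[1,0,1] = 'tennis'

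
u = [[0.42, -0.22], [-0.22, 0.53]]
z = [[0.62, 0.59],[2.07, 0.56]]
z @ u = [[0.13, 0.18], [0.75, -0.16]]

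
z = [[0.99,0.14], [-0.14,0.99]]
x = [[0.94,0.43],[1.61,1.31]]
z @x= [[1.16, 0.61], [1.46, 1.24]]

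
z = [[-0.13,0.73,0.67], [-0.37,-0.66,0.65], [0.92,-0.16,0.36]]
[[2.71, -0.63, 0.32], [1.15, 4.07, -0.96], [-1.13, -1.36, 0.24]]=z @[[-1.83, -2.67, 0.53], [1.41, -2.94, 0.83], [2.16, 1.75, -0.33]]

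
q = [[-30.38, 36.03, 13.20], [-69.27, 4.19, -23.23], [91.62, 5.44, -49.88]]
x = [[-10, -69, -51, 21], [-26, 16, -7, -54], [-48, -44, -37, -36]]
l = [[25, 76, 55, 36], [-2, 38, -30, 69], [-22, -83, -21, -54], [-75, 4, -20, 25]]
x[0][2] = -51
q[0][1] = 36.03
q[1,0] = -69.27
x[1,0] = -26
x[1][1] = 16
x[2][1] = -44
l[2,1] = -83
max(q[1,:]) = 4.19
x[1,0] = -26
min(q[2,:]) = -49.88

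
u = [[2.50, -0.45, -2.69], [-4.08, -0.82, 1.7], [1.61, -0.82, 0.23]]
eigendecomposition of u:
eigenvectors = [[(-0.54-0.16j), (-0.54+0.16j), 0.25+0.00j], [0.62+0.00j, (0.62-0j), (0.94+0j)], [(-0.39+0.38j), -0.39-0.38j, 0.21+0.00j]]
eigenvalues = [(1.71+2.11j), (1.71-2.11j), (-1.51+0j)]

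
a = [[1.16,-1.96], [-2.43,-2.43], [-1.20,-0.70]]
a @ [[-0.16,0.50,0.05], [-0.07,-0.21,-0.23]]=[[-0.05,0.99,0.51],[0.56,-0.7,0.44],[0.24,-0.45,0.1]]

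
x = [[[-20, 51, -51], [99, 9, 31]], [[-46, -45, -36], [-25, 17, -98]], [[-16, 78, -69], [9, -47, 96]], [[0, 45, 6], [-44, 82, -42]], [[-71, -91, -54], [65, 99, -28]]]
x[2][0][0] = -16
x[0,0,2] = -51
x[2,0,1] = 78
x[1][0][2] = -36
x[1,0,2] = -36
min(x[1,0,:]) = -46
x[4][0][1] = -91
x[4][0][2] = -54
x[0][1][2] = 31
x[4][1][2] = -28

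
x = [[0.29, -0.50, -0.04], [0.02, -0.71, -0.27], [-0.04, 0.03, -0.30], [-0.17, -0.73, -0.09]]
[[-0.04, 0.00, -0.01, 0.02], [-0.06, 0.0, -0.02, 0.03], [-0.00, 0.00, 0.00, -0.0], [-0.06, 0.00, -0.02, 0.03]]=x @ [[0.01, -0.0, 0.01, -0.01], [0.08, -0.0, 0.03, -0.04], [0.01, -0.00, 0.0, -0.0]]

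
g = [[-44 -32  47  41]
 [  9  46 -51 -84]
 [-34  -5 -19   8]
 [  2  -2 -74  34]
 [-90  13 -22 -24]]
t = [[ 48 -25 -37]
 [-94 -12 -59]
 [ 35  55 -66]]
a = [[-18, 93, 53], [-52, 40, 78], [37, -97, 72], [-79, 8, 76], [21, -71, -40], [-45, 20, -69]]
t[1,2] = -59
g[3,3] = 34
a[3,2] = 76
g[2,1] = -5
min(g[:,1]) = -32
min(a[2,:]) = -97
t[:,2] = [-37, -59, -66]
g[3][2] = -74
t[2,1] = 55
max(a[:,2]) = 78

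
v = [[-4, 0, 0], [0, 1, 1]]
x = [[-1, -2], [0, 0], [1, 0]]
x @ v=[[4, -2, -2], [0, 0, 0], [-4, 0, 0]]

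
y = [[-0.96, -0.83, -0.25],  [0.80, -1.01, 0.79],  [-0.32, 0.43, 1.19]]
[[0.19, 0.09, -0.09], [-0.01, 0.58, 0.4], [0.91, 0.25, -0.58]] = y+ [[1.15, 0.92, 0.16],  [-0.81, 1.59, -0.39],  [1.23, -0.18, -1.77]]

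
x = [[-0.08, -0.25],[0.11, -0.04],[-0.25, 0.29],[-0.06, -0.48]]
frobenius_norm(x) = 0.68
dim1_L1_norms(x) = [0.33, 0.15, 0.54, 0.54]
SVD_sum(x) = [[0.02, -0.24], [0.0, -0.05], [-0.03, 0.31], [0.04, -0.47]] + [[-0.1, -0.01], [0.11, 0.01], [-0.22, -0.02], [-0.10, -0.01]]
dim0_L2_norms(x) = [0.29, 0.62]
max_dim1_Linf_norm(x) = 0.48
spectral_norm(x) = 0.62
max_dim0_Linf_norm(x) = 0.48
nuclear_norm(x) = 0.90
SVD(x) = [[-0.39, 0.36], [-0.08, -0.37], [0.51, 0.77], [-0.76, 0.37]] @ diag([0.6174638869884117, 0.28624875242551157]) @ [[-0.09, 1.0], [-1.0, -0.09]]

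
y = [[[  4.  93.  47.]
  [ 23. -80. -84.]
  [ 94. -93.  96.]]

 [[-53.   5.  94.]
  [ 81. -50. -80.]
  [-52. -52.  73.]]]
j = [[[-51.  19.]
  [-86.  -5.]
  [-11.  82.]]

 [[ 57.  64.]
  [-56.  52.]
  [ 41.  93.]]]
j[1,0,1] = 64.0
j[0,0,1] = 19.0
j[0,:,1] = [19.0, -5.0, 82.0]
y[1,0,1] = 5.0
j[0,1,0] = -86.0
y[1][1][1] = -50.0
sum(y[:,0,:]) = 190.0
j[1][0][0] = 57.0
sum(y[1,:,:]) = -34.0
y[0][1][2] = -84.0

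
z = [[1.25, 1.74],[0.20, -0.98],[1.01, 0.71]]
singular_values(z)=[2.53, 0.84]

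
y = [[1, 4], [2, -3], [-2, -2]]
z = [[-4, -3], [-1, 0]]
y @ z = [[-8, -3], [-5, -6], [10, 6]]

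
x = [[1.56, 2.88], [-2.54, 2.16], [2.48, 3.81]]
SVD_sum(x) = [[1.48, 2.92], [0.35, 0.70], [2.04, 4.03]] + [[0.08, -0.04], [-2.89, 1.46], [0.44, -0.22]]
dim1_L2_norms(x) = [3.28, 3.33, 4.55]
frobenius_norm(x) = 6.52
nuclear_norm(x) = 8.92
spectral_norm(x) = 5.63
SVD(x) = [[-0.58, 0.03], [-0.14, -0.99], [-0.80, 0.15]] @ diag([5.634945204400045, 3.2801055689427043]) @ [[-0.45, -0.89], [0.89, -0.45]]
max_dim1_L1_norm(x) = 6.29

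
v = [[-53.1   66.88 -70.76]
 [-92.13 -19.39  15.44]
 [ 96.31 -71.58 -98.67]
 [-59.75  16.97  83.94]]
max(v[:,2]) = 83.94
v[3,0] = -59.75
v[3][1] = 16.97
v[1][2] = 15.44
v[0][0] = -53.1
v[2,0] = 96.31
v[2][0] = 96.31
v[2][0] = 96.31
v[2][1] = -71.58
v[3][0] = -59.75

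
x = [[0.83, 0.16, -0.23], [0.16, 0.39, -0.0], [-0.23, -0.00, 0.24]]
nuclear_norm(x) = 1.46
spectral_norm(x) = 0.95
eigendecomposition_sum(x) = [[0.8, 0.23, -0.26], [0.23, 0.07, -0.07], [-0.26, -0.07, 0.08]] + [[0.02, -0.01, 0.05], [-0.01, 0.01, -0.03], [0.05, -0.03, 0.12]] + [[0.01, -0.06, -0.02], [-0.06, 0.32, 0.11], [-0.02, 0.11, 0.04]]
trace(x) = 1.46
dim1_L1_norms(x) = [1.22, 0.55, 0.47]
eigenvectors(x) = [[-0.92, -0.36, -0.17], [-0.26, 0.24, 0.94], [0.3, -0.90, 0.31]]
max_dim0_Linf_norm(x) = 0.83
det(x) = 0.05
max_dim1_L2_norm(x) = 0.88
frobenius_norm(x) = 1.03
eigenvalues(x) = [0.95, 0.15, 0.36]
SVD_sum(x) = [[0.8, 0.23, -0.26],[0.23, 0.07, -0.07],[-0.26, -0.07, 0.08]] + [[0.01, -0.06, -0.02], [-0.06, 0.32, 0.11], [-0.02, 0.11, 0.04]] + [[0.02, -0.01, 0.05],[-0.01, 0.01, -0.03],[0.05, -0.03, 0.12]]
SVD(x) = [[-0.92, 0.17, 0.36], [-0.26, -0.94, -0.24], [0.30, -0.31, 0.90]] @ diag([0.9501865357955909, 0.3616556502483008, 0.14815781395610814]) @ [[-0.92, -0.26, 0.30],[0.17, -0.94, -0.31],[0.36, -0.24, 0.9]]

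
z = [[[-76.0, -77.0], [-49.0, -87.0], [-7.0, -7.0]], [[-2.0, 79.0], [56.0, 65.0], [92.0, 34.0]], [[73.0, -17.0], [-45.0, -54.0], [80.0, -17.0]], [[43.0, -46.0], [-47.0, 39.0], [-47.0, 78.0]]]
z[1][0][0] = -2.0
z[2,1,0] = -45.0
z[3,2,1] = 78.0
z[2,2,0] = 80.0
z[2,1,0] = -45.0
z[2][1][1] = -54.0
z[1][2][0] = 92.0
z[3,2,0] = -47.0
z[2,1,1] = -54.0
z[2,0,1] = -17.0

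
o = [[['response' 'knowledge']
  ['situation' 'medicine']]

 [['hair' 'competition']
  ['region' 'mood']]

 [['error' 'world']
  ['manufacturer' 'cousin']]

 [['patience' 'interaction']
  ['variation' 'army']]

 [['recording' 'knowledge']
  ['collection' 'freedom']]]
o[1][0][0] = 'hair'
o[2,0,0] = 'error'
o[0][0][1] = 'knowledge'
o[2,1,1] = 'cousin'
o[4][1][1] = 'freedom'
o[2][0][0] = 'error'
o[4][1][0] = 'collection'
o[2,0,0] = 'error'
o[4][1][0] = 'collection'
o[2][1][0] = 'manufacturer'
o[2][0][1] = 'world'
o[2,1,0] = 'manufacturer'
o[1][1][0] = 'region'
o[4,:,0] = ['recording', 'collection']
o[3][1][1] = 'army'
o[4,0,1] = 'knowledge'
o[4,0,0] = 'recording'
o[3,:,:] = [['patience', 'interaction'], ['variation', 'army']]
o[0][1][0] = 'situation'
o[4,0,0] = 'recording'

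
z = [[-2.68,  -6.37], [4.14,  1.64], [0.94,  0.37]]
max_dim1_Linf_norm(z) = 6.37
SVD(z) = [[-0.87,-0.49], [0.48,-0.85], [0.11,-0.19]] @ diag([7.756734962783155, 2.905522795838544]) @ [[0.57,0.82], [-0.82,0.57]]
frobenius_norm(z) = 8.28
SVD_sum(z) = [[-3.85,  -5.56], [2.11,  3.05], [0.48,  0.69]] + [[1.17,-0.81], [2.03,-1.41], [0.46,-0.32]]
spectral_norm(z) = 7.76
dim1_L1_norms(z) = [9.05, 5.78, 1.31]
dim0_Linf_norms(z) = [4.14, 6.37]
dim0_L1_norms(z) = [7.76, 8.38]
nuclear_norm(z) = 10.66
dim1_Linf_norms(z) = [6.37, 4.14, 0.94]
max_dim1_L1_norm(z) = 9.05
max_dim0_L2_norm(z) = 6.59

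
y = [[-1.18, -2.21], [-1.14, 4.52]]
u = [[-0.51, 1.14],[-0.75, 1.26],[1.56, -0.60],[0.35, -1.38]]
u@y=[[-0.7, 6.28], [-0.55, 7.35], [-1.16, -6.16], [1.16, -7.01]]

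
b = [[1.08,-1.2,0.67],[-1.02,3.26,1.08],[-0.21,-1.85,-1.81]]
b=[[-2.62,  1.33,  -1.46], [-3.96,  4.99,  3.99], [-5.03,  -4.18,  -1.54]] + [[3.7,-2.53,2.13], [2.94,-1.73,-2.91], [4.82,2.33,-0.27]]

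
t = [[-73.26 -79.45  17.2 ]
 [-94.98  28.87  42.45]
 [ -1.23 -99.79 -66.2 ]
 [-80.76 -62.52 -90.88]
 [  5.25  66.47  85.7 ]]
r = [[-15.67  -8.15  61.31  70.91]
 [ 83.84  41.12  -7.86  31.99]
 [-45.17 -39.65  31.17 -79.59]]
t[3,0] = -80.76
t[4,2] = 85.7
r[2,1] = -39.65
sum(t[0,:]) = -135.51000000000002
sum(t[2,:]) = -167.22000000000003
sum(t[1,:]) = -23.659999999999997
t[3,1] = -62.52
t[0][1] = -79.45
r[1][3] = 31.99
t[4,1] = 66.47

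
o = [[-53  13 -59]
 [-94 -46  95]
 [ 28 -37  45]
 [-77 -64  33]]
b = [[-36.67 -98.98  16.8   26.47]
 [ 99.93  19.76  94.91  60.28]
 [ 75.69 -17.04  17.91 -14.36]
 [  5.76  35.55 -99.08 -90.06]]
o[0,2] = -59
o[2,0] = 28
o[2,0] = 28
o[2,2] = 45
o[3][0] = -77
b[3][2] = -99.08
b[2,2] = 17.91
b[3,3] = -90.06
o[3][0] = -77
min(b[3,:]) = -99.08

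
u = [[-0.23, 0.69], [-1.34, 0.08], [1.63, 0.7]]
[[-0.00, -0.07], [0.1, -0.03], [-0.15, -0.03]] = u@[[-0.08, 0.02], [-0.03, -0.09]]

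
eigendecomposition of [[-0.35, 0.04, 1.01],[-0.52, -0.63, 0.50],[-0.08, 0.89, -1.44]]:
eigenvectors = [[(-0.73+0j), (-0.73-0j), (-0.46+0j)], [(0.06-0.56j), (0.06+0.56j), (-0.47+0j)], [-0.08-0.38j, -0.08+0.38j, 0.75+0.00j]]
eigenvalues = [(-0.24+0.56j), (-0.24-0.56j), (-1.95+0j)]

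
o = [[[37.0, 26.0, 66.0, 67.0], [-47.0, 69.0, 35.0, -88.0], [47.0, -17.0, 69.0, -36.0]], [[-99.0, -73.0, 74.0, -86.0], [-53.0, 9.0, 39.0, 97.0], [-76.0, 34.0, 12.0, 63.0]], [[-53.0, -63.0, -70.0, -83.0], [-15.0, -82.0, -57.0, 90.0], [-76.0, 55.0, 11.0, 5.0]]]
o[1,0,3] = -86.0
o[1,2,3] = 63.0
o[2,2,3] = 5.0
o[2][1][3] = 90.0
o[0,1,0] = -47.0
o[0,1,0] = -47.0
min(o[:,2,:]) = -76.0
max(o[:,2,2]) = 69.0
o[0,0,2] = 66.0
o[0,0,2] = 66.0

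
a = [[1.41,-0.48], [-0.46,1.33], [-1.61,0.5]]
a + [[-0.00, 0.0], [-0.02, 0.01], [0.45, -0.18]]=[[1.41, -0.48],[-0.48, 1.34],[-1.16, 0.32]]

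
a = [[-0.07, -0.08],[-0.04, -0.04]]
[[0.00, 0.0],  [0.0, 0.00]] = a @ [[-0.03, 0.16],[-0.0, -0.17]]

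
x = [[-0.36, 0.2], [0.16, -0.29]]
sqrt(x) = [[0.00+0.58j, -0.18j], [-0.15j, 0.51j]]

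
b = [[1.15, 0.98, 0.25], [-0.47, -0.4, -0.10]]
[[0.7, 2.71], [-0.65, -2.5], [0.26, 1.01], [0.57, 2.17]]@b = [[-0.47, -0.4, -0.1],[0.43, 0.36, 0.09],[-0.18, -0.15, -0.04],[-0.36, -0.31, -0.07]]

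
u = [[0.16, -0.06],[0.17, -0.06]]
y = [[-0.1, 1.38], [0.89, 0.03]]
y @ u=[[0.22, -0.08], [0.15, -0.06]]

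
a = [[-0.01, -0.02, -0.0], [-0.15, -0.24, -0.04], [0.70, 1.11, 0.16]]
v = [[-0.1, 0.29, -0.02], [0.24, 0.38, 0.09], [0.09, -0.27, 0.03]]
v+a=[[-0.11,0.27,-0.02], [0.09,0.14,0.05], [0.79,0.84,0.19]]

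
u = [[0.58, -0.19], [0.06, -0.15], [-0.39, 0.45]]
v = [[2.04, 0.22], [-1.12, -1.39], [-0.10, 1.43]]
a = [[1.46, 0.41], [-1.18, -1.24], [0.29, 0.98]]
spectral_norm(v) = 2.59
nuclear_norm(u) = 1.08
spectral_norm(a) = 2.35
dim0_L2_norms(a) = [1.9, 1.63]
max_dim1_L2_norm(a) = 1.71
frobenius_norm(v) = 3.07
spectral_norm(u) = 0.83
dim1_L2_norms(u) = [0.61, 0.16, 0.6]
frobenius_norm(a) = 2.50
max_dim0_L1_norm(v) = 3.26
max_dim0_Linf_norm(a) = 1.46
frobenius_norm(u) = 0.87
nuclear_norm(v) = 4.25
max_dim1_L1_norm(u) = 0.84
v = u + a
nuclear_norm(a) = 3.21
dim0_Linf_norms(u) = [0.58, 0.45]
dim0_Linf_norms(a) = [1.46, 1.24]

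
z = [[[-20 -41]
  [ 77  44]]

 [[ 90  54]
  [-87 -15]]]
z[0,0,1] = -41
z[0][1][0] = 77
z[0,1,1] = 44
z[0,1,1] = 44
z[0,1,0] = 77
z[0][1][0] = 77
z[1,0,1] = 54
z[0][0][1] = -41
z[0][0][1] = -41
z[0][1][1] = 44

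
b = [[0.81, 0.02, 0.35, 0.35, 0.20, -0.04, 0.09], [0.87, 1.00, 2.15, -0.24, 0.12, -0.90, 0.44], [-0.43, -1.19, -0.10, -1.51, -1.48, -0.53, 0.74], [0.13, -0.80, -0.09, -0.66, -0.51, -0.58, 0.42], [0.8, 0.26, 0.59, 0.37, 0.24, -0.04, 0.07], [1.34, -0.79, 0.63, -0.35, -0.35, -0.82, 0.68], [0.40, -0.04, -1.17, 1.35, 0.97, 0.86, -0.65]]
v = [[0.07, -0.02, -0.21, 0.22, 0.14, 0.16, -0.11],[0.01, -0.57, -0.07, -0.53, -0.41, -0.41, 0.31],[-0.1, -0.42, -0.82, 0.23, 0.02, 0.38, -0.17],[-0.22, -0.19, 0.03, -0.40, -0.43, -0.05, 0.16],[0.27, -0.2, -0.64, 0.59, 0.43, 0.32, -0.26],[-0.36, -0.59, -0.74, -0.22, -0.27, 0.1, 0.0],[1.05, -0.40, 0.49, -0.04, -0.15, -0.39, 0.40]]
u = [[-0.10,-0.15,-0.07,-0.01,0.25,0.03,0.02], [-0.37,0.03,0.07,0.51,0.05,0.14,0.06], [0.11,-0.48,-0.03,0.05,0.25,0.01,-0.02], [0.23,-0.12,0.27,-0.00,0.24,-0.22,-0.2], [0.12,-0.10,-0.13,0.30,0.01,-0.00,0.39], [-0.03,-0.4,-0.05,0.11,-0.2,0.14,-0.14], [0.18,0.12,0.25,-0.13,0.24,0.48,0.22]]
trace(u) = 0.27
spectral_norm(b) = 3.80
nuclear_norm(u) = 3.44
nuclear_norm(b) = 9.20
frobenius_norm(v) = 2.64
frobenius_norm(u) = 1.46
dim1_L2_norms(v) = [0.39, 1.02, 1.04, 0.68, 1.11, 1.08, 1.36]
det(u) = -0.00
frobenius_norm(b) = 5.30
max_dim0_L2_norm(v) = 1.39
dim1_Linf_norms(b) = [0.81, 2.15, 1.51, 0.8, 0.8, 1.34, 1.35]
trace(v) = -0.79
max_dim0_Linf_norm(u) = 0.51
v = u @ b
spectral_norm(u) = 0.76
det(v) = -0.00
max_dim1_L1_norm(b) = 5.98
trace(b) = -0.18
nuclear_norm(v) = 4.75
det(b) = -0.00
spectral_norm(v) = 1.80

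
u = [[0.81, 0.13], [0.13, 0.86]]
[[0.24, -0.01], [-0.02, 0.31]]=u @[[0.31,-0.07],[-0.07,0.37]]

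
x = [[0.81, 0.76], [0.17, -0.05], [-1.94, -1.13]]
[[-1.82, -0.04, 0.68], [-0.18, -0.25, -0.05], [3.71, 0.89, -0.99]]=x @ [[-1.36, -1.13, -0.03], [-0.95, 1.15, 0.93]]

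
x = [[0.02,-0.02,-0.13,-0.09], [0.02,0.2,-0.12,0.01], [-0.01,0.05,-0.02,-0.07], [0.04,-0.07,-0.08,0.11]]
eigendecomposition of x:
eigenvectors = [[0.05-0.14j, 0.05+0.14j, -0.96+0.00j, 0.93+0.00j], [(0.19+0.57j), (0.19-0.57j), (-0.04+0j), (0.1+0j)], [(0.33+0.04j), (0.33-0.04j), (-0.2+0j), 0.35+0.00j], [-0.71+0.00j, -0.71-0.00j, 0.20+0.00j, -0.02+0.00j]]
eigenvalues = [(0.16+0.07j), (0.16-0.07j), (0.01+0j), (-0.03+0j)]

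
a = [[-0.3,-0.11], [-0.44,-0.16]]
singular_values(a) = [0.57, 0.0]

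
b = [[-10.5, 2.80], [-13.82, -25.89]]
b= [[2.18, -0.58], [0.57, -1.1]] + [[-12.68,3.38], [-14.39,-24.79]]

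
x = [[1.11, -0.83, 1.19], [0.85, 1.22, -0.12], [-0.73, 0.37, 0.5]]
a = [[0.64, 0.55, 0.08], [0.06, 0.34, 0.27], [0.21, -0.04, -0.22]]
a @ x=[[1.12, 0.17, 0.74],  [0.16, 0.46, 0.17],  [0.36, -0.30, 0.14]]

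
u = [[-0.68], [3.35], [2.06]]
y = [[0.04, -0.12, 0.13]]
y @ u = [[-0.16]]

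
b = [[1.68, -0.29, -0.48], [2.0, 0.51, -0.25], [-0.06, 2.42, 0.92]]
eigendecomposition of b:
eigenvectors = [[-0.06+0.36j,  (-0.06-0.36j),  0.20+0.00j],[0.21+0.43j,  0.21-0.43j,  (-0.34+0j)],[(0.8+0j),  0.80-0.00j,  (0.92+0j)]]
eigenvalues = [(1.56+1.27j), (1.56-1.27j), (-0+0j)]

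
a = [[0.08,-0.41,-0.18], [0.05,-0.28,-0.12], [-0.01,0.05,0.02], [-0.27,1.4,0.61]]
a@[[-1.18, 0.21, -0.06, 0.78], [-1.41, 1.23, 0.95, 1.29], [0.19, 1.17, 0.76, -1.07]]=[[0.45, -0.70, -0.53, -0.27], [0.31, -0.47, -0.36, -0.19], [-0.05, 0.08, 0.06, 0.04], [-1.54, 2.38, 1.81, 0.94]]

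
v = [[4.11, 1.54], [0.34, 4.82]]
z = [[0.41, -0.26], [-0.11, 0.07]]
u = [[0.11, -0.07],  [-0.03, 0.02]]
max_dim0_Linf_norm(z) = 0.41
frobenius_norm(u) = 0.14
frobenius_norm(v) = 6.53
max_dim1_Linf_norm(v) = 4.82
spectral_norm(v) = 5.51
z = v @ u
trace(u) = 0.13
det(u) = 0.00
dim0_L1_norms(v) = [4.45, 6.36]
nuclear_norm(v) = 9.01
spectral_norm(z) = 0.50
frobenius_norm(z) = 0.50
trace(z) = 0.48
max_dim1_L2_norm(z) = 0.49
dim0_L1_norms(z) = [0.52, 0.33]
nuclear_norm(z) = 0.50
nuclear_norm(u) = 0.14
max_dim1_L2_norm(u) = 0.13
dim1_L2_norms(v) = [4.39, 4.83]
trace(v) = 8.93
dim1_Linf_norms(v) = [4.11, 4.82]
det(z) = 0.00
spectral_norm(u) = 0.14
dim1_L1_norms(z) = [0.67, 0.18]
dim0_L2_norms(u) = [0.11, 0.07]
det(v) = 19.29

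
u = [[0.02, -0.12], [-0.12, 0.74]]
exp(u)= [[1.03, -0.18], [-0.18, 2.11]]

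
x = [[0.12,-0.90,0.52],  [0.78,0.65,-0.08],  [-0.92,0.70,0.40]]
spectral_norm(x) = 1.37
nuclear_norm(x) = 3.10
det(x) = 0.85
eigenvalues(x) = [(0.26+1.1j), (0.26-1.1j), (0.66+0j)]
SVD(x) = [[-0.61, 0.43, 0.66], [0.12, -0.78, 0.61], [0.78, 0.46, 0.43]] @ diag([1.3681449844032072, 1.2252122777696763, 0.5055038833231552]) @ [[-0.51, 0.86, -0.01], [-0.8, -0.47, 0.38], [0.32, 0.20, 0.92]]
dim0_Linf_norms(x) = [0.92, 0.9, 0.52]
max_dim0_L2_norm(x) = 1.31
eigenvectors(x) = [[-0.14-0.60j, -0.14+0.60j, 0.10+0.00j], [-0.33+0.27j, (-0.33-0.27j), (0.45+0j)], [(0.67+0j), 0.67-0.00j, 0.89+0.00j]]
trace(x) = 1.17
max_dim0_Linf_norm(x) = 0.92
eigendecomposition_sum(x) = [[(0.05+0.55j),(-0.48+0.06j),0.24-0.09j], [0.32-0.19j,0.18+0.28j,-0.13-0.12j], [-0.59-0.09j,(0.06-0.52j),(0.03+0.28j)]] + [[0.05-0.55j, (-0.48-0.06j), (0.24+0.09j)], [(0.32+0.19j), 0.18-0.28j, (-0.13+0.12j)], [-0.59+0.09j, 0.06+0.52j, 0.03-0.28j]] + [[(0.03-0j), (0.06-0j), (0.04+0j)],[0.13-0.00j, 0.29-0.00j, 0.17+0.00j],[0.26-0.00j, (0.57-0j), 0.34+0.00j]]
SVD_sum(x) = [[0.43, -0.72, 0.01], [-0.08, 0.14, -0.00], [-0.55, 0.92, -0.01]] + [[-0.42, -0.25, 0.2], [0.76, 0.45, -0.36], [-0.44, -0.26, 0.21]] + [[0.11,0.07,0.31], [0.1,0.06,0.29], [0.07,0.04,0.2]]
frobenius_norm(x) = 1.90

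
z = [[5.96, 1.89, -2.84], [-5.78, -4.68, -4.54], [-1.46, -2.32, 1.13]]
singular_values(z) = [9.99, 5.42, 1.63]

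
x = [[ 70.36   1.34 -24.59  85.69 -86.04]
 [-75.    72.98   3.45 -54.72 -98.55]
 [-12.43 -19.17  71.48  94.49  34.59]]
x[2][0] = -12.43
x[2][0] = -12.43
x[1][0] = -75.0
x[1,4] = -98.55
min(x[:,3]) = -54.72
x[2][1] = -19.17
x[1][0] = -75.0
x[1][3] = -54.72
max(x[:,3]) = 94.49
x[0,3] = 85.69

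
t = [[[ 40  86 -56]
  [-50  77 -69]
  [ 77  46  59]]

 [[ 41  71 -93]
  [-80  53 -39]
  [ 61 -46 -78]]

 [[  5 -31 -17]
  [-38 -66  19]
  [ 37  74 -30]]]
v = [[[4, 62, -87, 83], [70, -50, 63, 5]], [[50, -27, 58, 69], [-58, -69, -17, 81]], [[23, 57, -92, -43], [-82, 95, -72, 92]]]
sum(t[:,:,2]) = -304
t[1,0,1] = 71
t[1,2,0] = 61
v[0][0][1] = 62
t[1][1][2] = -39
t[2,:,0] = [5, -38, 37]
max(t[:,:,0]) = 77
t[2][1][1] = -66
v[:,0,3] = [83, 69, -43]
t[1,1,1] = 53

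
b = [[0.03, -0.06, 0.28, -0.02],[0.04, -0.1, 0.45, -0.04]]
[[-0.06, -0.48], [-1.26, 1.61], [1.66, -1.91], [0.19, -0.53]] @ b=[[-0.02, 0.05, -0.23, 0.02], [0.03, -0.09, 0.37, -0.04], [-0.03, 0.09, -0.39, 0.04], [-0.02, 0.04, -0.19, 0.02]]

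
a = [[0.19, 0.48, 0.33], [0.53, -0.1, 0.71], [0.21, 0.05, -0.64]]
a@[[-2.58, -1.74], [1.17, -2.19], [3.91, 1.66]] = [[1.36, -0.83], [1.29, 0.48], [-2.99, -1.54]]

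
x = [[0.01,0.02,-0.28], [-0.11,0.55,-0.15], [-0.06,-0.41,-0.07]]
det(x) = -0.023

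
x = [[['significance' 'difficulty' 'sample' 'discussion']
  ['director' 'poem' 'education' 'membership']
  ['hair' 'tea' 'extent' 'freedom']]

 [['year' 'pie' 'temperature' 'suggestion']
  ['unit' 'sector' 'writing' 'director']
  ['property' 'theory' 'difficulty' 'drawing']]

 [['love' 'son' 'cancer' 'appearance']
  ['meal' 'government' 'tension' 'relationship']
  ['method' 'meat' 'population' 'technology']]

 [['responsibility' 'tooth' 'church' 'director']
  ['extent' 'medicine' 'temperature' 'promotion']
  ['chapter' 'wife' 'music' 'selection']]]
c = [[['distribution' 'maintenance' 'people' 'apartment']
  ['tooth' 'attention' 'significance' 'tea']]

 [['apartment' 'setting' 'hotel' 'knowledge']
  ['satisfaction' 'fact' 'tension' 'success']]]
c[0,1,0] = 'tooth'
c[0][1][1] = 'attention'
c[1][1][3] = 'success'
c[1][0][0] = 'apartment'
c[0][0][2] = 'people'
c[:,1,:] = [['tooth', 'attention', 'significance', 'tea'], ['satisfaction', 'fact', 'tension', 'success']]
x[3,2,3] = 'selection'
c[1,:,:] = [['apartment', 'setting', 'hotel', 'knowledge'], ['satisfaction', 'fact', 'tension', 'success']]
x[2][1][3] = 'relationship'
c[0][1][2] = 'significance'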